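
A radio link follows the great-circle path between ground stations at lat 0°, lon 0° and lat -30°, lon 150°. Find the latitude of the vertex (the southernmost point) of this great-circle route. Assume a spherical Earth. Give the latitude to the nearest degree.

The great circle lies in the plane with unit normal n̂ = (p₁ × p₂)/|p₁ × p₂|.
Here n̂_z ≈ +0.655; the vertex latitude is φ_max = arccos|n̂_z| ≈ 49.1°.
Check via Clairaut: cos φ_max = |cos φ₁| · sin C = cos(0.0°)·sin(139.1°) ≈ 0.655, again giving ≈ 49.1°.

≈ -49°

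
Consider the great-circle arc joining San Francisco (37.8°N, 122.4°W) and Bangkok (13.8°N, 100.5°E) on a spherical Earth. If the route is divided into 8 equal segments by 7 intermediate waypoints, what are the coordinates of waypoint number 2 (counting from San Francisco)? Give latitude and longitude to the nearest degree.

≈ 53°N, 158°W

Write both endpoints as unit vectors p₁, p₂ with components (cos φ cos λ, cos φ sin λ, sin φ).
The central angle between the endpoints is δ = arccos(p₁·p₂) ≈ 2.000 rad (114.6°).
Interpolate at f = 2/8 with slerp weights a = sin((1−f)δ)/sin δ ≈ 1.097, b = sin(fδ)/sin δ ≈ 0.527.
p = a·p₁ + b·p₂ ≈ (-0.558, -0.228, 0.798); φ = arcsin(p_z) ≈ 52.94°, λ = atan2(p_y, p_x) ≈ -157.73°.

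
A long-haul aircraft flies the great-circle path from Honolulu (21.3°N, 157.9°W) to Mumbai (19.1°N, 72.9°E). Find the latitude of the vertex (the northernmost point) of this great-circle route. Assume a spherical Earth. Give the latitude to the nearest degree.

≈ 41°N

The great circle lies in the plane with unit normal n̂ = (p₁ × p₂)/|p₁ × p₂|.
Here n̂_z ≈ -0.759; the vertex latitude is φ_max = arccos|n̂_z| ≈ 40.6°.
Check via Clairaut: cos φ_max = |cos φ₁| · sin C = cos(21.3°)·sin(54.5°) ≈ 0.759, again giving ≈ 40.6°.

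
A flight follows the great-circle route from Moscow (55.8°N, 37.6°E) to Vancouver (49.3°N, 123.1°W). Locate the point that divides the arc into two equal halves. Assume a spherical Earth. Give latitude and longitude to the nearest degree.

≈ 82°N, 66°W

Write both endpoints as unit vectors p₁, p₂ with components (cos φ cos λ, cos φ sin λ, sin φ).
The central angle between the endpoints is δ = arccos(p₁·p₂) ≈ 1.286 rad (73.7°).
Interpolate at f = 1/2 with slerp weights a = sin((1−f)δ)/sin δ ≈ 0.625, b = sin(fδ)/sin δ ≈ 0.625.
p = a·p₁ + b·p₂ ≈ (0.056, -0.127, 0.990); φ = arcsin(p_z) ≈ 82.03°, λ = atan2(p_y, p_x) ≈ -66.31°.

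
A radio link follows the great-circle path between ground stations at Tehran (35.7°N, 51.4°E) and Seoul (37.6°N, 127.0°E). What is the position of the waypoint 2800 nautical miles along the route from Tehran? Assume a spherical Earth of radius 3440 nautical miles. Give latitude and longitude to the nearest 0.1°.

≈ 41.5°N, 111.9°E

From cos δ = sin φ₁ sin φ₂ + cos φ₁ cos φ₂ cos Δλ, the central angle is δ ≈ 1.029 rad (58.9°). The total great-circle distance is δ·R ≈ 1.029 × 3440 ≈ 3538 nmi, so the target fraction is f = 2800/3538 ≈ 0.791.
Interpolate at f ≈ 0.791 with slerp weights a = sin((1−f)δ)/sin δ ≈ 0.249, b = sin(fδ)/sin δ ≈ 0.849.
p = a·p₁ + b·p₂ ≈ (-0.279, 0.695, 0.663); φ = arcsin(p_z) ≈ 41.53°, λ = atan2(p_y, p_x) ≈ 111.86°.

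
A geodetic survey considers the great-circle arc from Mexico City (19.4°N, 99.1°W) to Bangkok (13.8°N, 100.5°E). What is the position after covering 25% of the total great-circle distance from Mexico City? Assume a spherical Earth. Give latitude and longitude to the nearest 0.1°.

From cos δ = sin φ₁ sin φ₂ + cos φ₁ cos φ₂ cos Δλ, the central angle is δ ≈ 2.471 rad (141.6°).
Interpolate at f = 0.25 with slerp weights a = sin((1−f)δ)/sin δ ≈ 1.546, b = sin(fδ)/sin δ ≈ 0.933.
p = a·p₁ + b·p₂ ≈ (-0.396, -0.549, 0.736); φ = arcsin(p_z) ≈ 47.39°, λ = atan2(p_y, p_x) ≈ -125.76°.

≈ 47.4°N, 125.8°W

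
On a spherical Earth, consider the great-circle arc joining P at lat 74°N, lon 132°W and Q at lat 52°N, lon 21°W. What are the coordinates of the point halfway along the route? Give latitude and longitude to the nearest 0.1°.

≈ lat 71.7°N, lon 47.5°W

The haversine formula gives a central angle δ ≈ 0.800 rad (45.8°) between the endpoints.
Interpolate at f = 1/2 with slerp weights a = sin((1−f)δ)/sin δ ≈ 0.543, b = sin(fδ)/sin δ ≈ 0.543.
p = a·p₁ + b·p₂ ≈ (0.212, -0.231, 0.950); φ = arcsin(p_z) ≈ 71.73°, λ = atan2(p_y, p_x) ≈ -47.47°.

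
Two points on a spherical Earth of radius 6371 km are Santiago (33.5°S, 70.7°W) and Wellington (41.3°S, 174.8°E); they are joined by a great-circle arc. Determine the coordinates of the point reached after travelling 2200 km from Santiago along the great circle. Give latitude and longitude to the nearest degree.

≈ (46°S, 90°W)

Convert each endpoint to a unit vector on the sphere (x = cos φ cos λ, y = cos φ sin λ, z = sin φ).
The central angle between the endpoints is δ = arccos(p₁·p₂) ≈ 1.466 rad (84.0°). The total great-circle distance is δ·R ≈ 1.466 × 6371 ≈ 9341 km, so the target fraction is f = 2200/9341 ≈ 0.236.
Interpolate at f ≈ 0.236 with slerp weights a = sin((1−f)δ)/sin δ ≈ 0.905, b = sin(fδ)/sin δ ≈ 0.340.
p = a·p₁ + b·p₂ ≈ (-0.005, -0.689, -0.724); φ = arcsin(p_z) ≈ -46.42°, λ = atan2(p_y, p_x) ≈ -90.42°.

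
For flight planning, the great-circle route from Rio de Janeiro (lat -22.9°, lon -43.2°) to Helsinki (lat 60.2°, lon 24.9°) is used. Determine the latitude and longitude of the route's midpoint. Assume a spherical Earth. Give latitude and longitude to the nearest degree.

The haversine formula gives a central angle δ ≈ 1.738 rad (99.6°) between the endpoints.
Interpolate at f = 1/2 with slerp weights a = sin((1−f)δ)/sin δ ≈ 0.775, b = sin(fδ)/sin δ ≈ 0.775.
p = a·p₁ + b·p₂ ≈ (0.869, -0.326, 0.371); φ = arcsin(p_z) ≈ 21.77°, λ = atan2(p_y, p_x) ≈ -20.58°.

≈ lat 22°, lon -21°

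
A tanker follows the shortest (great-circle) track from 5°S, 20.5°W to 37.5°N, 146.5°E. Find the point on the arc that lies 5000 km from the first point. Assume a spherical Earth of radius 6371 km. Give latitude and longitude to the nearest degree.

≈ 37°N, 4°W

Convert each endpoint to a unit vector on the sphere (x = cos φ cos λ, y = cos φ sin λ, z = sin φ).
The central angle between the endpoints is δ = arccos(p₁·p₂) ≈ 2.538 rad (145.4°). The total great-circle distance is δ·R ≈ 2.538 × 6371 ≈ 16168 km, so the target fraction is f = 5000/16168 ≈ 0.309.
Interpolate at f ≈ 0.309 with slerp weights a = sin((1−f)δ)/sin δ ≈ 1.732, b = sin(fδ)/sin δ ≈ 1.245.
p = a·p₁ + b·p₂ ≈ (0.793, -0.059, 0.607); φ = arcsin(p_z) ≈ 37.35°, λ = atan2(p_y, p_x) ≈ -4.28°.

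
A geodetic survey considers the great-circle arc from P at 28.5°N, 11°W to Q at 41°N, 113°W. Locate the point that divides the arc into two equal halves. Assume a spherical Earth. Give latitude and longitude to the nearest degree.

Write both endpoints as unit vectors p₁, p₂ with components (cos φ cos λ, cos φ sin λ, sin φ).
The central angle between the endpoints is δ = arccos(p₁·p₂) ≈ 1.395 rad (79.9°).
Interpolate at f = 1/2 with slerp weights a = sin((1−f)δ)/sin δ ≈ 0.652, b = sin(fδ)/sin δ ≈ 0.652.
p = a·p₁ + b·p₂ ≈ (0.370, -0.563, 0.739); φ = arcsin(p_z) ≈ 47.66°, λ = atan2(p_y, p_x) ≈ -56.64°.

≈ 48°N, 57°W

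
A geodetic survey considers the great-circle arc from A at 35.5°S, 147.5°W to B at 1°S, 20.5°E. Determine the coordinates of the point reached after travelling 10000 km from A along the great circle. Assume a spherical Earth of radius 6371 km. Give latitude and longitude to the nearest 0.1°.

From cos δ = sin φ₁ sin φ₂ + cos φ₁ cos φ₂ cos Δλ, the central angle is δ ≈ 2.475 rad (141.8°). The total great-circle distance is δ·R ≈ 2.475 × 6371 ≈ 15770 km, so the target fraction is f = 10000/15770 ≈ 0.634.
Interpolate at f ≈ 0.634 with slerp weights a = sin((1−f)δ)/sin δ ≈ 1.273, b = sin(fδ)/sin δ ≈ 1.618.
p = a·p₁ + b·p₂ ≈ (0.641, 0.010, -0.767); φ = arcsin(p_z) ≈ -50.12°, λ = atan2(p_y, p_x) ≈ 0.87°.

≈ 50.1°S, 0.9°E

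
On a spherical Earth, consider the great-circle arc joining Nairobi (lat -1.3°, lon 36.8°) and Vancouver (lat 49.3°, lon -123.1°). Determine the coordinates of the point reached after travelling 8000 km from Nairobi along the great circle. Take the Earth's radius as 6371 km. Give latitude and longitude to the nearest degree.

From cos δ = sin φ₁ sin φ₂ + cos φ₁ cos φ₂ cos Δλ, the central angle is δ ≈ 2.252 rad (129.0°). The total great-circle distance is δ·R ≈ 2.252 × 6371 ≈ 14345 km, so the target fraction is f = 8000/14345 ≈ 0.558.
Interpolate at f ≈ 0.558 with slerp weights a = sin((1−f)δ)/sin δ ≈ 1.080, b = sin(fδ)/sin δ ≈ 1.224.
p = a·p₁ + b·p₂ ≈ (0.429, -0.022, 0.903); φ = arcsin(p_z) ≈ 64.57°, λ = atan2(p_y, p_x) ≈ -2.88°.

≈ lat 65°, lon -3°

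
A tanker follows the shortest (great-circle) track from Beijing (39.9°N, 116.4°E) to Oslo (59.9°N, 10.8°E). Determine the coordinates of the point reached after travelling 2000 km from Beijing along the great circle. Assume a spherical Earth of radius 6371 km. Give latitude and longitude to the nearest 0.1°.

≈ 54.0°N, 99.9°E

From cos δ = sin φ₁ sin φ₂ + cos φ₁ cos φ₂ cos Δλ, the central angle is δ ≈ 1.102 rad (63.2°). The total great-circle distance is δ·R ≈ 1.102 × 6371 ≈ 7023 km, so the target fraction is f = 2000/7023 ≈ 0.285.
Interpolate at f ≈ 0.285 with slerp weights a = sin((1−f)δ)/sin δ ≈ 0.795, b = sin(fδ)/sin δ ≈ 0.346.
p = a·p₁ + b·p₂ ≈ (-0.101, 0.579, 0.809); φ = arcsin(p_z) ≈ 54.03°, λ = atan2(p_y, p_x) ≈ 99.87°.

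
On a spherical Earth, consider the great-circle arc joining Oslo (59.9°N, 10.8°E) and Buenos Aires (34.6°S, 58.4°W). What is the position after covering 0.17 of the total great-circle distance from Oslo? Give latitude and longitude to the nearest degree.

Convert each endpoint to a unit vector on the sphere (x = cos φ cos λ, y = cos φ sin λ, z = sin φ).
The central angle between the endpoints is δ = arccos(p₁·p₂) ≈ 1.923 rad (110.2°).
Interpolate at f = 0.17 with slerp weights a = sin((1−f)δ)/sin δ ≈ 1.065, b = sin(fδ)/sin δ ≈ 0.342.
p = a·p₁ + b·p₂ ≈ (0.672, -0.140, 0.727); φ = arcsin(p_z) ≈ 46.65°, λ = atan2(p_y, p_x) ≈ -11.74°.

≈ 47°N, 12°W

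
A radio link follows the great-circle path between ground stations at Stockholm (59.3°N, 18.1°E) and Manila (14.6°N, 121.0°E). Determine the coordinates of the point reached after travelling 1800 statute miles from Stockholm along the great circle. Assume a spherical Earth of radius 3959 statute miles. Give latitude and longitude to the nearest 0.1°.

Write both endpoints as unit vectors p₁, p₂ with components (cos φ cos λ, cos φ sin λ, sin φ).
The central angle between the endpoints is δ = arccos(p₁·p₂) ≈ 1.464 rad (83.9°). The total great-circle distance is δ·R ≈ 1.464 × 3959 ≈ 5797 mi, so the target fraction is f = 1800/5797 ≈ 0.311.
Interpolate at f ≈ 0.311 with slerp weights a = sin((1−f)δ)/sin δ ≈ 0.851, b = sin(fδ)/sin δ ≈ 0.442.
p = a·p₁ + b·p₂ ≈ (0.193, 0.501, 0.843); φ = arcsin(p_z) ≈ 57.50°, λ = atan2(p_y, p_x) ≈ 68.94°.

≈ 57.5°N, 68.9°E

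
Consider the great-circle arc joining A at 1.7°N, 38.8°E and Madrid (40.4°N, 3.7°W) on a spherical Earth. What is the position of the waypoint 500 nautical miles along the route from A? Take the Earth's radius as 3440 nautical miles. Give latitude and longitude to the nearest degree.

≈ 8°N, 33°E

From cos δ = sin φ₁ sin φ₂ + cos φ₁ cos φ₂ cos Δλ, the central angle is δ ≈ 0.952 rad (54.5°). The total great-circle distance is δ·R ≈ 0.952 × 3440 ≈ 3273 nmi, so the target fraction is f = 500/3273 ≈ 0.153.
Interpolate at f ≈ 0.153 with slerp weights a = sin((1−f)δ)/sin δ ≈ 0.886, b = sin(fδ)/sin δ ≈ 0.178.
p = a·p₁ + b·p₂ ≈ (0.826, 0.546, 0.142); φ = arcsin(p_z) ≈ 8.14°, λ = atan2(p_y, p_x) ≈ 33.50°.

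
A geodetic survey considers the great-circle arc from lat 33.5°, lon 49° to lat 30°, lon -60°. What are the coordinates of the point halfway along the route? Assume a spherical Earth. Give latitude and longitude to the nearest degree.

The haversine formula gives a central angle δ ≈ 1.530 rad (87.7°) between the endpoints.
Interpolate at f = 1/2 with slerp weights a = sin((1−f)δ)/sin δ ≈ 0.693, b = sin(fδ)/sin δ ≈ 0.693.
p = a·p₁ + b·p₂ ≈ (0.679, -0.084, 0.729); φ = arcsin(p_z) ≈ 46.81°, λ = atan2(p_y, p_x) ≈ -7.02°.

≈ lat 47°, lon -7°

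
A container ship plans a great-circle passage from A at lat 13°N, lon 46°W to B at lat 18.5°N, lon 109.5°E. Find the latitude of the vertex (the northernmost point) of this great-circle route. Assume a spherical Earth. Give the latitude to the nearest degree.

≈ 53°N

The great circle lies in the plane with unit normal n̂ = (p₁ × p₂)/|p₁ × p₂|.
Here n̂_z ≈ +0.600; the vertex latitude is φ_max = arccos|n̂_z| ≈ 53.1°.
Check via Clairaut: cos φ_max = |cos φ₁| · sin C = cos(13.0°)·sin(38.0°) ≈ 0.600, again giving ≈ 53.1°.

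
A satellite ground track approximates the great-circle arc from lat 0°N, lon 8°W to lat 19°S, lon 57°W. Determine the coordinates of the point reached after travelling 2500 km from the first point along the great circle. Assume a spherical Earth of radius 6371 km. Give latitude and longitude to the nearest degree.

Write both endpoints as unit vectors p₁, p₂ with components (cos φ cos λ, cos φ sin λ, sin φ).
The central angle between the endpoints is δ = arccos(p₁·p₂) ≈ 0.902 rad (51.7°). The total great-circle distance is δ·R ≈ 0.902 × 6371 ≈ 5744 km, so the target fraction is f = 2500/5744 ≈ 0.435.
Interpolate at f ≈ 0.435 with slerp weights a = sin((1−f)δ)/sin δ ≈ 0.622, b = sin(fδ)/sin δ ≈ 0.488.
p = a·p₁ + b·p₂ ≈ (0.867, -0.473, -0.159); φ = arcsin(p_z) ≈ -9.13°, λ = atan2(p_y, p_x) ≈ -28.63°.

≈ lat 9°S, lon 29°W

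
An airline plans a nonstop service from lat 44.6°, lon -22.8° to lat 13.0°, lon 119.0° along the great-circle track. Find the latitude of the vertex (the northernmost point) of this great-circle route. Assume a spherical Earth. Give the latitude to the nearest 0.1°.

≈ 62.3°

The great circle lies in the plane with unit normal n̂ = (p₁ × p₂)/|p₁ × p₂|.
Here n̂_z ≈ +0.465; the vertex latitude is φ_max = arccos|n̂_z| ≈ 62.3°.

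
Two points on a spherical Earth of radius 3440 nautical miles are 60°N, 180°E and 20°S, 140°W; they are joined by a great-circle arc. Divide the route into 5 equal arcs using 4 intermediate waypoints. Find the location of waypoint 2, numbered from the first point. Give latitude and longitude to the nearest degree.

≈ 29°N, 157°W

Convert each endpoint to a unit vector on the sphere (x = cos φ cos λ, y = cos φ sin λ, z = sin φ).
The central angle between the endpoints is δ = arccos(p₁·p₂) ≈ 1.507 rad (86.3°).
Interpolate at f = 2/5 with slerp weights a = sin((1−f)δ)/sin δ ≈ 0.788, b = sin(fδ)/sin δ ≈ 0.568.
p = a·p₁ + b·p₂ ≈ (-0.803, -0.343, 0.488); φ = arcsin(p_z) ≈ 29.19°, λ = atan2(p_y, p_x) ≈ -156.85°.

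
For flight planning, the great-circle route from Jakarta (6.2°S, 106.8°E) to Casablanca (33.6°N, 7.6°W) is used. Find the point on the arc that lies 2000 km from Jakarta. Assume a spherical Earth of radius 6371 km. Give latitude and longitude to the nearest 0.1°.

≈ 4.0°N, 91.9°E

The haversine formula gives a central angle δ ≈ 1.984 rad (113.7°) between the endpoints. The total great-circle distance is δ·R ≈ 1.984 × 6371 ≈ 12642 km, so the target fraction is f = 2000/12642 ≈ 0.158.
Interpolate at f ≈ 0.158 with slerp weights a = sin((1−f)δ)/sin δ ≈ 1.087, b = sin(fδ)/sin δ ≈ 0.337.
p = a·p₁ + b·p₂ ≈ (-0.034, 0.997, 0.069); φ = arcsin(p_z) ≈ 3.97°, λ = atan2(p_y, p_x) ≈ 91.94°.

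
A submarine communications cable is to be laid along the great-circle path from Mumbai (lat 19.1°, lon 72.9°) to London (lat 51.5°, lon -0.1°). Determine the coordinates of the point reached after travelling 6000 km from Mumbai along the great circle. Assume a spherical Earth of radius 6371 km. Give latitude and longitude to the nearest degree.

The haversine formula gives a central angle δ ≈ 1.128 rad (64.7°) between the endpoints. The total great-circle distance is δ·R ≈ 1.128 × 6371 ≈ 7189 km, so the target fraction is f = 6000/7189 ≈ 0.835.
Interpolate at f ≈ 0.835 with slerp weights a = sin((1−f)δ)/sin δ ≈ 0.205, b = sin(fδ)/sin δ ≈ 0.895.
p = a·p₁ + b·p₂ ≈ (0.614, 0.185, 0.767); φ = arcsin(p_z) ≈ 50.12°, λ = atan2(p_y, p_x) ≈ 16.72°.

≈ lat 50°, lon 17°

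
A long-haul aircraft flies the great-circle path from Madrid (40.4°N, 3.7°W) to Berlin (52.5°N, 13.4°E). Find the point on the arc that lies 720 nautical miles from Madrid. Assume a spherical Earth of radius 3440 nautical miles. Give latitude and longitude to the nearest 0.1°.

≈ 49.3°N, 7.7°E

Write both endpoints as unit vectors p₁, p₂ with components (cos φ cos λ, cos φ sin λ, sin φ).
The central angle between the endpoints is δ = arccos(p₁·p₂) ≈ 0.293 rad (16.8°). The total great-circle distance is δ·R ≈ 0.293 × 3440 ≈ 1009 nmi, so the target fraction is f = 720/1009 ≈ 0.714.
Interpolate at f ≈ 0.714 with slerp weights a = sin((1−f)δ)/sin δ ≈ 0.290, b = sin(fδ)/sin δ ≈ 0.719.
p = a·p₁ + b·p₂ ≈ (0.646, 0.087, 0.758); φ = arcsin(p_z) ≈ 49.31°, λ = atan2(p_y, p_x) ≈ 7.68°.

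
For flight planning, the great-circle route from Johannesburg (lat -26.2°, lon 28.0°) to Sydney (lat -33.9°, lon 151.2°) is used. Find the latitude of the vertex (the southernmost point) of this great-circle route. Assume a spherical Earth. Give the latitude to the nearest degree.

The great circle lies in the plane with unit normal n̂ = (p₁ × p₂)/|p₁ × p₂|.
Here n̂_z ≈ +0.631; the vertex latitude is φ_max = arccos|n̂_z| ≈ 50.8°.

≈ -51°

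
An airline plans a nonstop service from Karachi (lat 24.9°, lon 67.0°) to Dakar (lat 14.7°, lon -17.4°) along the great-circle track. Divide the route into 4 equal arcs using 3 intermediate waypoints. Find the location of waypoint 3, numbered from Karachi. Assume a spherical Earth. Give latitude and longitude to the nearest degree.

≈ lat 22°, lon 2°

Write both endpoints as unit vectors p₁, p₂ with components (cos φ cos λ, cos φ sin λ, sin φ).
The central angle between the endpoints is δ = arccos(p₁·p₂) ≈ 1.377 rad (78.9°).
Interpolate at f = 3/4 with slerp weights a = sin((1−f)δ)/sin δ ≈ 0.344, b = sin(fδ)/sin δ ≈ 0.875.
p = a·p₁ + b·p₂ ≈ (0.930, 0.034, 0.367); φ = arcsin(p_z) ≈ 21.52°, λ = atan2(p_y, p_x) ≈ 2.10°.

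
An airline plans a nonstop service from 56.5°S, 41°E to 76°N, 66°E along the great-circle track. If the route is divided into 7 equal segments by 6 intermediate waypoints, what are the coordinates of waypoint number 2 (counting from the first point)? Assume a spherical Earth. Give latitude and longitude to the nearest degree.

The haversine formula gives a central angle δ ≈ 2.330 rad (133.5°) between the endpoints.
Interpolate at f = 2/7 with slerp weights a = sin((1−f)δ)/sin δ ≈ 1.372, b = sin(fδ)/sin δ ≈ 0.851.
p = a·p₁ + b·p₂ ≈ (0.655, 0.685, -0.318); φ = arcsin(p_z) ≈ -18.57°, λ = atan2(p_y, p_x) ≈ 46.27°.

≈ 19°S, 46°E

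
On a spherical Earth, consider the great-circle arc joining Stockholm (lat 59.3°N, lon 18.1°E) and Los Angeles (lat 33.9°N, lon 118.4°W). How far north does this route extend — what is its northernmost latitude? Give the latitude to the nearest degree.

The great circle lies in the plane with unit normal n̂ = (p₁ × p₂)/|p₁ × p₂|.
Here n̂_z ≈ -0.296; the vertex latitude is φ_max = arccos|n̂_z| ≈ 72.8°.

≈ 73°N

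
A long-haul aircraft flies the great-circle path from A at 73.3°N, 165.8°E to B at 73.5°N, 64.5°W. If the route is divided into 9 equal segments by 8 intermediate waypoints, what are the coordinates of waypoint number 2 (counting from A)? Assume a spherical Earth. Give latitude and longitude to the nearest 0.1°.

Convert each endpoint to a unit vector on the sphere (x = cos φ cos λ, y = cos φ sin λ, z = sin φ).
The central angle between the endpoints is δ = arccos(p₁·p₂) ≈ 0.523 rad (30.0°).
Interpolate at f = 2/9 with slerp weights a = sin((1−f)δ)/sin δ ≈ 0.792, b = sin(fδ)/sin δ ≈ 0.232.
p = a·p₁ + b·p₂ ≈ (-0.192, -0.004, 0.981); φ = arcsin(p_z) ≈ 78.91°, λ = atan2(p_y, p_x) ≈ -178.90°.

≈ 78.9°N, 178.9°W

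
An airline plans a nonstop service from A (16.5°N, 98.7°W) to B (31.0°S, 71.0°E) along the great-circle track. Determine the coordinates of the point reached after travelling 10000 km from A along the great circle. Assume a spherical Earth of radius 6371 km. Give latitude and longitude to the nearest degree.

From cos δ = sin φ₁ sin φ₂ + cos φ₁ cos φ₂ cos Δλ, the central angle is δ ≈ 2.840 rad (162.7°). The total great-circle distance is δ·R ≈ 2.840 × 6371 ≈ 18094 km, so the target fraction is f = 10000/18094 ≈ 0.553.
Interpolate at f ≈ 0.553 with slerp weights a = sin((1−f)δ)/sin δ ≈ 3.217, b = sin(fδ)/sin δ ≈ 3.368.
p = a·p₁ + b·p₂ ≈ (0.473, -0.320, -0.821); φ = arcsin(p_z) ≈ -55.17°, λ = atan2(p_y, p_x) ≈ -34.04°.

≈ (55°S, 34°W)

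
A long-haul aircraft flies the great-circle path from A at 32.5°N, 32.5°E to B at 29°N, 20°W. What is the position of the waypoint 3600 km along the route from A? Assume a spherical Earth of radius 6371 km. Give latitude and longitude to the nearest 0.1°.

Convert each endpoint to a unit vector on the sphere (x = cos φ cos λ, y = cos φ sin λ, z = sin φ).
The central angle between the endpoints is δ = arccos(p₁·p₂) ≈ 0.782 rad (44.8°). The total great-circle distance is δ·R ≈ 0.782 × 6371 ≈ 4982 km, so the target fraction is f = 3600/4982 ≈ 0.723.
Interpolate at f ≈ 0.723 with slerp weights a = sin((1−f)δ)/sin δ ≈ 0.305, b = sin(fδ)/sin δ ≈ 0.760.
p = a·p₁ + b·p₂ ≈ (0.842, -0.089, 0.532); φ = arcsin(p_z) ≈ 32.17°, λ = atan2(p_y, p_x) ≈ -6.03°.

≈ 32.2°N, 6.0°W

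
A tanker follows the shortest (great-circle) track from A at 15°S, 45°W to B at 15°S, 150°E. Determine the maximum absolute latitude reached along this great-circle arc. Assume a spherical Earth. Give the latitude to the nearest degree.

The great circle lies in the plane with unit normal n̂ = (p₁ × p₂)/|p₁ × p₂|.
Here n̂_z ≈ -0.438; the vertex latitude is φ_max = arccos|n̂_z| ≈ 64.0°.

≈ 64°S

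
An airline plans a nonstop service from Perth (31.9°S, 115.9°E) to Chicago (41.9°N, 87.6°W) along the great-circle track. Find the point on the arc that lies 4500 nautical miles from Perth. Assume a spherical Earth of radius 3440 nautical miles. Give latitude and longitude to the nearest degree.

Write both endpoints as unit vectors p₁, p₂ with components (cos φ cos λ, cos φ sin λ, sin φ).
The central angle between the endpoints is δ = arccos(p₁·p₂) ≈ 2.772 rad (158.8°). The total great-circle distance is δ·R ≈ 2.772 × 3440 ≈ 9535 nmi, so the target fraction is f = 4500/9535 ≈ 0.472.
Interpolate at f ≈ 0.472 with slerp weights a = sin((1−f)δ)/sin δ ≈ 2.751, b = sin(fδ)/sin δ ≈ 2.672.
p = a·p₁ + b·p₂ ≈ (-0.937, 0.114, 0.331); φ = arcsin(p_z) ≈ 19.31°, λ = atan2(p_y, p_x) ≈ 173.07°.

≈ 19°N, 173°E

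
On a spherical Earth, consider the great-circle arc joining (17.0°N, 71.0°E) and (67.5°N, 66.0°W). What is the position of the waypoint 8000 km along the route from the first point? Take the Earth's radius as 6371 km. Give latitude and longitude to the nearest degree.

≈ (76°N, 13°W)

Write both endpoints as unit vectors p₁, p₂ with components (cos φ cos λ, cos φ sin λ, sin φ).
The central angle between the endpoints is δ = arccos(p₁·p₂) ≈ 1.568 rad (89.9°). The total great-circle distance is δ·R ≈ 1.568 × 6371 ≈ 9992 km, so the target fraction is f = 8000/9992 ≈ 0.801.
Interpolate at f ≈ 0.801 with slerp weights a = sin((1−f)δ)/sin δ ≈ 0.308, b = sin(fδ)/sin δ ≈ 0.951.
p = a·p₁ + b·p₂ ≈ (0.244, -0.054, 0.968); φ = arcsin(p_z) ≈ 75.54°, λ = atan2(p_y, p_x) ≈ -12.55°.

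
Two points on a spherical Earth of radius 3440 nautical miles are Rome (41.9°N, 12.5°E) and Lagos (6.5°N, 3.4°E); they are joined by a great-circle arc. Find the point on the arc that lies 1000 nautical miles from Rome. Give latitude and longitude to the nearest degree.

Convert each endpoint to a unit vector on the sphere (x = cos φ cos λ, y = cos φ sin λ, z = sin φ).
The central angle between the endpoints is δ = arccos(p₁·p₂) ≈ 0.634 rad (36.3°). The total great-circle distance is δ·R ≈ 0.634 × 3440 ≈ 2180 nmi, so the target fraction is f = 1000/2180 ≈ 0.459.
Interpolate at f ≈ 0.459 with slerp weights a = sin((1−f)δ)/sin δ ≈ 0.568, b = sin(fδ)/sin δ ≈ 0.484.
p = a·p₁ + b·p₂ ≈ (0.893, 0.120, 0.434); φ = arcsin(p_z) ≈ 25.73°, λ = atan2(p_y, p_x) ≈ 7.66°.

≈ (26°N, 8°E)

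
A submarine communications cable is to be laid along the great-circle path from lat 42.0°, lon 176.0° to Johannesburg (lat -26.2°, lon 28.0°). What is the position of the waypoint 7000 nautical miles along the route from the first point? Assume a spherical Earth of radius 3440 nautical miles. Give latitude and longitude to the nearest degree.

The haversine formula gives a central angle δ ≈ 2.608 rad (149.4°) between the endpoints. The total great-circle distance is δ·R ≈ 2.608 × 3440 ≈ 8971 nmi, so the target fraction is f = 7000/8971 ≈ 0.780.
Interpolate at f ≈ 0.780 with slerp weights a = sin((1−f)δ)/sin δ ≈ 1.066, b = sin(fδ)/sin δ ≈ 1.758.
p = a·p₁ + b·p₂ ≈ (0.603, 0.796, -0.063); φ = arcsin(p_z) ≈ -3.61°, λ = atan2(p_y, p_x) ≈ 52.86°.

≈ lat -4°, lon 53°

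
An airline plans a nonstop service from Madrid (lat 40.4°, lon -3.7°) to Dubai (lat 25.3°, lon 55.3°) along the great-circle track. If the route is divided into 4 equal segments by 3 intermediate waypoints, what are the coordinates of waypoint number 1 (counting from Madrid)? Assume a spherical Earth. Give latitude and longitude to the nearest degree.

Convert each endpoint to a unit vector on the sphere (x = cos φ cos λ, y = cos φ sin λ, z = sin φ).
The central angle between the endpoints is δ = arccos(p₁·p₂) ≈ 0.887 rad (50.8°).
Interpolate at f = 1/4 with slerp weights a = sin((1−f)δ)/sin δ ≈ 0.796, b = sin(fδ)/sin δ ≈ 0.284.
p = a·p₁ + b·p₂ ≈ (0.751, 0.172, 0.637); φ = arcsin(p_z) ≈ 39.59°, λ = atan2(p_y, p_x) ≈ 12.88°.

≈ lat 40°, lon 13°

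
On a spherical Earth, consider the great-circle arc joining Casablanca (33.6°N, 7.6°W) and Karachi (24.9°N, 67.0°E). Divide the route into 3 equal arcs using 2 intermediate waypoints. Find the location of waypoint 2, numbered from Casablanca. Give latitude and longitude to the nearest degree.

From cos δ = sin φ₁ sin φ₂ + cos φ₁ cos φ₂ cos Δλ, the central angle is δ ≈ 1.122 rad (64.3°).
Interpolate at f = 2/3 with slerp weights a = sin((1−f)δ)/sin δ ≈ 0.406, b = sin(fδ)/sin δ ≈ 0.755.
p = a·p₁ + b·p₂ ≈ (0.602, 0.586, 0.542); φ = arcsin(p_z) ≈ 32.84°, λ = atan2(p_y, p_x) ≈ 44.19°.

≈ 33°N, 44°E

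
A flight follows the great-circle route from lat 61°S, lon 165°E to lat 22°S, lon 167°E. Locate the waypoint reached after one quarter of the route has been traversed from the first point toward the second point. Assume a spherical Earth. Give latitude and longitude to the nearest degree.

≈ lat 51°S, lon 166°E

Write both endpoints as unit vectors p₁, p₂ with components (cos φ cos λ, cos φ sin λ, sin φ).
The central angle between the endpoints is δ = arccos(p₁·p₂) ≈ 0.681 rad (39.0°).
Interpolate at f = 1/4 with slerp weights a = sin((1−f)δ)/sin δ ≈ 0.776, b = sin(fδ)/sin δ ≈ 0.269.
p = a·p₁ + b·p₂ ≈ (-0.607, 0.154, -0.780); φ = arcsin(p_z) ≈ -51.25°, λ = atan2(p_y, p_x) ≈ 165.80°.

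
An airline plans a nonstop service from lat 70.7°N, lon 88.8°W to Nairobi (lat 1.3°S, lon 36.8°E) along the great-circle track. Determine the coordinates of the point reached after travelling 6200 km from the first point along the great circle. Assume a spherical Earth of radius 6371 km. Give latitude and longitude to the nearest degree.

≈ lat 43°N, lon 21°E

Write both endpoints as unit vectors p₁, p₂ with components (cos φ cos λ, cos φ sin λ, sin φ).
The central angle between the endpoints is δ = arccos(p₁·p₂) ≈ 1.786 rad (102.3°). The total great-circle distance is δ·R ≈ 1.786 × 6371 ≈ 11380 km, so the target fraction is f = 6200/11380 ≈ 0.545.
Interpolate at f ≈ 0.545 with slerp weights a = sin((1−f)δ)/sin δ ≈ 0.744, b = sin(fδ)/sin δ ≈ 0.846.
p = a·p₁ + b·p₂ ≈ (0.683, 0.261, 0.683); φ = arcsin(p_z) ≈ 43.05°, λ = atan2(p_y, p_x) ≈ 20.93°.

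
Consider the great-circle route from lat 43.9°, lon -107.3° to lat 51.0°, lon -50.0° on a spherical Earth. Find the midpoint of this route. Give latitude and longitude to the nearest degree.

≈ lat 51°, lon -81°

The haversine formula gives a central angle δ ≈ 0.670 rad (38.4°) between the endpoints.
Interpolate at f = 1/2 with slerp weights a = sin((1−f)δ)/sin δ ≈ 0.529, b = sin(fδ)/sin δ ≈ 0.529.
p = a·p₁ + b·p₂ ≈ (0.101, -0.619, 0.779); φ = arcsin(p_z) ≈ 51.13°, λ = atan2(p_y, p_x) ≈ -80.76°.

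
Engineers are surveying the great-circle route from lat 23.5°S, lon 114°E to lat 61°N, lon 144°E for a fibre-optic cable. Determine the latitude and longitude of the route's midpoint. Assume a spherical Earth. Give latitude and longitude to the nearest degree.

Convert each endpoint to a unit vector on the sphere (x = cos φ cos λ, y = cos φ sin λ, z = sin φ).
The central angle between the endpoints is δ = arccos(p₁·p₂) ≈ 1.535 rad (87.9°).
Interpolate at f = 1/2 with slerp weights a = sin((1−f)δ)/sin δ ≈ 0.695, b = sin(fδ)/sin δ ≈ 0.695.
p = a·p₁ + b·p₂ ≈ (-0.532, 0.780, 0.331); φ = arcsin(p_z) ≈ 19.30°, λ = atan2(p_y, p_x) ≈ 124.28°.

≈ lat 19°N, lon 124°E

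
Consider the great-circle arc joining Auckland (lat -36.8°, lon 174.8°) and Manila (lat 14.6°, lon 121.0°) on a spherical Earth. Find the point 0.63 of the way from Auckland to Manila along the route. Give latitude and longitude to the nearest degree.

≈ lat -5°, lon 139°

The haversine formula gives a central angle δ ≈ 1.259 rad (72.1°) between the endpoints.
Interpolate at f = 0.63 with slerp weights a = sin((1−f)δ)/sin δ ≈ 0.472, b = sin(fδ)/sin δ ≈ 0.749.
p = a·p₁ + b·p₂ ≈ (-0.750, 0.655, -0.094); φ = arcsin(p_z) ≈ -5.39°, λ = atan2(p_y, p_x) ≈ 138.84°.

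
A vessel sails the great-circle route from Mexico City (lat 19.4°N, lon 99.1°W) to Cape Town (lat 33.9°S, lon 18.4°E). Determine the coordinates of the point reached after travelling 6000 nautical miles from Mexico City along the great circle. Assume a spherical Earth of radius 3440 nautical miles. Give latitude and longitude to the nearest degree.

The haversine formula gives a central angle δ ≈ 2.149 rad (123.1°) between the endpoints. The total great-circle distance is δ·R ≈ 2.149 × 3440 ≈ 7394 nmi, so the target fraction is f = 6000/7394 ≈ 0.812.
Interpolate at f ≈ 0.812 with slerp weights a = sin((1−f)δ)/sin δ ≈ 0.471, b = sin(fδ)/sin δ ≈ 1.176.
p = a·p₁ + b·p₂ ≈ (0.856, -0.130, -0.500); φ = arcsin(p_z) ≈ -29.99°, λ = atan2(p_y, p_x) ≈ -8.64°.

≈ lat 30°S, lon 9°W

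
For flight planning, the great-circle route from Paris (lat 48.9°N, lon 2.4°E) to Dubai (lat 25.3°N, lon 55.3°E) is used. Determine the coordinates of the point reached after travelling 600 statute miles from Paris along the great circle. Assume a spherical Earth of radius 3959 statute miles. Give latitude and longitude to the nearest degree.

Convert each endpoint to a unit vector on the sphere (x = cos φ cos λ, y = cos φ sin λ, z = sin φ).
The central angle between the endpoints is δ = arccos(p₁·p₂) ≈ 0.822 rad (47.1°). The total great-circle distance is δ·R ≈ 0.822 × 3959 ≈ 3255 mi, so the target fraction is f = 600/3255 ≈ 0.184.
Interpolate at f ≈ 0.184 with slerp weights a = sin((1−f)δ)/sin δ ≈ 0.848, b = sin(fδ)/sin δ ≈ 0.206.
p = a·p₁ + b·p₂ ≈ (0.663, 0.177, 0.727); φ = arcsin(p_z) ≈ 46.66°, λ = atan2(p_y, p_x) ≈ 14.90°.

≈ lat 47°N, lon 15°E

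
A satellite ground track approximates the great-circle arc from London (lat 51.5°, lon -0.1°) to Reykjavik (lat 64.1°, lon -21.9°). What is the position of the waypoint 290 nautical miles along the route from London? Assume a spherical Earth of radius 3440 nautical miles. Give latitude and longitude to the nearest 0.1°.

≈ lat 55.4°, lon -4.8°

From cos δ = sin φ₁ sin φ₂ + cos φ₁ cos φ₂ cos Δλ, the central angle is δ ≈ 0.296 rad (17.0°). The total great-circle distance is δ·R ≈ 0.296 × 3440 ≈ 1019 nmi, so the target fraction is f = 290/1019 ≈ 0.285.
Interpolate at f ≈ 0.285 with slerp weights a = sin((1−f)δ)/sin δ ≈ 0.720, b = sin(fδ)/sin δ ≈ 0.289.
p = a·p₁ + b·p₂ ≈ (0.565, -0.048, 0.823); φ = arcsin(p_z) ≈ 55.43°, λ = atan2(p_y, p_x) ≈ -4.83°.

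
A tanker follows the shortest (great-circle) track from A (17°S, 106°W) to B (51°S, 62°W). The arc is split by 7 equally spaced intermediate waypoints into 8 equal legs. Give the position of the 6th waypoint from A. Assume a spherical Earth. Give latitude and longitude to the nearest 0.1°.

≈ (44.2°S, 77.1°W)

Write both endpoints as unit vectors p₁, p₂ with components (cos φ cos λ, cos φ sin λ, sin φ).
The central angle between the endpoints is δ = arccos(p₁·p₂) ≈ 0.850 rad (48.7°).
Interpolate at f = 6/8 with slerp weights a = sin((1−f)δ)/sin δ ≈ 0.281, b = sin(fδ)/sin δ ≈ 0.792.
p = a·p₁ + b·p₂ ≈ (0.160, -0.698, -0.698); φ = arcsin(p_z) ≈ -44.25°, λ = atan2(p_y, p_x) ≈ -77.09°.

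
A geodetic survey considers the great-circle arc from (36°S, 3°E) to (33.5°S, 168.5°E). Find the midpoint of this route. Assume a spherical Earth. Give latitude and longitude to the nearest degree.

From cos δ = sin φ₁ sin φ₂ + cos φ₁ cos φ₂ cos Δλ, the central angle is δ ≈ 1.906 rad (109.2°).
Interpolate at f = 1/2 with slerp weights a = sin((1−f)δ)/sin δ ≈ 0.863, b = sin(fδ)/sin δ ≈ 0.863.
p = a·p₁ + b·p₂ ≈ (-0.008, 0.180, -0.984); φ = arcsin(p_z) ≈ -79.62°, λ = atan2(p_y, p_x) ≈ 92.54°.

≈ (80°S, 93°E)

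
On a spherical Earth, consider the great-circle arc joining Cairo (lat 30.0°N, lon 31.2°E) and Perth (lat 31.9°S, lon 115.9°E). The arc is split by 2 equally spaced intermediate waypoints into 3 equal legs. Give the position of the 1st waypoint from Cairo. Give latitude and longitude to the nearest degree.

≈ lat 10°N, lon 60°E

Write both endpoints as unit vectors p₁, p₂ with components (cos φ cos λ, cos φ sin λ, sin φ).
The central angle between the endpoints is δ = arccos(p₁·p₂) ≈ 1.768 rad (101.3°).
Interpolate at f = 1/3 with slerp weights a = sin((1−f)δ)/sin δ ≈ 0.943, b = sin(fδ)/sin δ ≈ 0.567.
p = a·p₁ + b·p₂ ≈ (0.488, 0.856, 0.172); φ = arcsin(p_z) ≈ 9.89°, λ = atan2(p_y, p_x) ≈ 60.31°.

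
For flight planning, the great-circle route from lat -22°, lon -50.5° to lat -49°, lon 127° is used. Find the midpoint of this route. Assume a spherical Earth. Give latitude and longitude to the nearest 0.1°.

Convert each endpoint to a unit vector on the sphere (x = cos φ cos λ, y = cos φ sin λ, z = sin φ).
The central angle between the endpoints is δ = arccos(p₁·p₂) ≈ 1.902 rad (109.0°).
Interpolate at f = 1/2 with slerp weights a = sin((1−f)δ)/sin δ ≈ 0.861, b = sin(fδ)/sin δ ≈ 0.861.
p = a·p₁ + b·p₂ ≈ (0.168, -0.165, -0.972); φ = arcsin(p_z) ≈ -76.40°, λ = atan2(p_y, p_x) ≈ -44.49°.

≈ lat -76.4°, lon -44.5°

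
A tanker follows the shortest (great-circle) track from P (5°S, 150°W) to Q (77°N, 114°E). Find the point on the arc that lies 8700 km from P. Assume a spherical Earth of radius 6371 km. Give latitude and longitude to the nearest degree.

Convert each endpoint to a unit vector on the sphere (x = cos φ cos λ, y = cos φ sin λ, z = sin φ).
The central angle between the endpoints is δ = arccos(p₁·p₂) ≈ 1.679 rad (96.2°). The total great-circle distance is δ·R ≈ 1.679 × 6371 ≈ 10699 km, so the target fraction is f = 8700/10699 ≈ 0.813.
Interpolate at f ≈ 0.813 with slerp weights a = sin((1−f)δ)/sin δ ≈ 0.310, b = sin(fδ)/sin δ ≈ 0.985.
p = a·p₁ + b·p₂ ≈ (-0.358, 0.048, 0.933); φ = arcsin(p_z) ≈ 68.83°, λ = atan2(p_y, p_x) ≈ 172.41°.

≈ (69°N, 172°E)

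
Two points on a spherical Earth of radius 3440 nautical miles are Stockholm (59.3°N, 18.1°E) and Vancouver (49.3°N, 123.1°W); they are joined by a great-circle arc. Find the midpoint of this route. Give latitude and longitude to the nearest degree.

Write both endpoints as unit vectors p₁, p₂ with components (cos φ cos λ, cos φ sin λ, sin φ).
The central angle between the endpoints is δ = arccos(p₁·p₂) ≈ 1.168 rad (66.9°).
Interpolate at f = 1/2 with slerp weights a = sin((1−f)δ)/sin δ ≈ 0.599, b = sin(fδ)/sin δ ≈ 0.599.
p = a·p₁ + b·p₂ ≈ (0.077, -0.232, 0.970); φ = arcsin(p_z) ≈ 75.83°, λ = atan2(p_y, p_x) ≈ -71.57°.

≈ 76°N, 72°W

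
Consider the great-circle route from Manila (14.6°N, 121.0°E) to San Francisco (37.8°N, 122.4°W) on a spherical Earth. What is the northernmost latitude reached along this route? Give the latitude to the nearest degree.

The great circle lies in the plane with unit normal n̂ = (p₁ × p₂)/|p₁ × p₂|.
Here n̂_z ≈ +0.696; the vertex latitude is φ_max = arccos|n̂_z| ≈ 45.9°.
Check via Clairaut: cos φ_max = |cos φ₁| · sin C = cos(14.6°)·sin(46.0°) ≈ 0.696, again giving ≈ 45.9°.

≈ 46°N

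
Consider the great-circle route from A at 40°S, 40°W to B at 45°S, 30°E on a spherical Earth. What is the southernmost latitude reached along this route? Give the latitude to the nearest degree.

≈ 49°S

The great circle lies in the plane with unit normal n̂ = (p₁ × p₂)/|p₁ × p₂|.
Here n̂_z ≈ +0.662; the vertex latitude is φ_max = arccos|n̂_z| ≈ 48.5°.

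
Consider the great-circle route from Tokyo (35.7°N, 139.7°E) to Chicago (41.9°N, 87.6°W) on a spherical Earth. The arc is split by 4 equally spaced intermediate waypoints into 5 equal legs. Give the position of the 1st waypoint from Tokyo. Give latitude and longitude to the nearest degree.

≈ (50°N, 155°E)

Convert each endpoint to a unit vector on the sphere (x = cos φ cos λ, y = cos φ sin λ, z = sin φ).
The central angle between the endpoints is δ = arccos(p₁·p₂) ≈ 1.591 rad (91.2°).
Interpolate at f = 1/5 with slerp weights a = sin((1−f)δ)/sin δ ≈ 0.956, b = sin(fδ)/sin δ ≈ 0.313.
p = a·p₁ + b·p₂ ≈ (-0.582, 0.269, 0.767); φ = arcsin(p_z) ≈ 50.08°, λ = atan2(p_y, p_x) ≈ 155.17°.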